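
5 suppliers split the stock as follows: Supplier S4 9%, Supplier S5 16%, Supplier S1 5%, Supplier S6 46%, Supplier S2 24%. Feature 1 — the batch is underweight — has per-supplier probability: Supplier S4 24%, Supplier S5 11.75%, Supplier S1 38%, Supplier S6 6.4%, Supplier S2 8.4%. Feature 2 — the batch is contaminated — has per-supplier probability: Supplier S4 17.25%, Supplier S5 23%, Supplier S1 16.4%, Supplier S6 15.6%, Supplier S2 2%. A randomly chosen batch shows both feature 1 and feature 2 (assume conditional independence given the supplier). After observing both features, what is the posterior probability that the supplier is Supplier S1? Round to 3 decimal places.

0.193

Prior × likelihood for each hypothesis:
  Supplier S4: 0.09 × 0.24 × 0.1725 = 0.003726
  Supplier S5: 0.16 × 0.1175 × 0.23 = 0.004324
  Supplier S1: 0.05 × 0.38 × 0.164 = 0.003116
  Supplier S6: 0.46 × 0.064 × 0.156 = 0.00459264
  Supplier S2: 0.24 × 0.084 × 0.02 = 0.0004032
Sum = 0.01616184.
P(Supplier S1 | evidence) = 0.003116 / 0.01616184 ≈ 0.193.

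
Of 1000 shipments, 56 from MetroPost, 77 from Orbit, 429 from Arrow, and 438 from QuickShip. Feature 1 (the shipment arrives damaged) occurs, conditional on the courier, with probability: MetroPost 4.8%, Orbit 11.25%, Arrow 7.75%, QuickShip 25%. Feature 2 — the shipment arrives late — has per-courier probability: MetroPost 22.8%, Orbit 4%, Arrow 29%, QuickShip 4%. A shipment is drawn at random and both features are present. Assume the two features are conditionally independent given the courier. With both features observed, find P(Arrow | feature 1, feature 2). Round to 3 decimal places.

0.644

Unnormalized posteriors (prior × likelihood):
  MetroPost: 0.056 × 0.048 × 0.228 = 0.000612864
  Orbit: 0.077 × 0.1125 × 0.04 = 0.0003465
  Arrow: 0.429 × 0.0775 × 0.29 = 0.009641775
  QuickShip: 0.438 × 0.25 × 0.04 = 0.00438
Sum = 0.014981139.
P(Arrow | evidence) = 0.009641775 / 0.014981139 ≈ 0.644.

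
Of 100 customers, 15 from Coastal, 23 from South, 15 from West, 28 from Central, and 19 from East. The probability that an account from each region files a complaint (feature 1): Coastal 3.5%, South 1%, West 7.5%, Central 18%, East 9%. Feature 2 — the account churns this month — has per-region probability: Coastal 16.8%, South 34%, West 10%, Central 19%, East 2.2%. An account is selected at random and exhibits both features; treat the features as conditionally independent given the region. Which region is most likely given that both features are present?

Central

Unnormalized posteriors (prior × likelihood):
  Coastal: 0.15 × 0.035 × 0.168 = 0.000882
  South: 0.23 × 0.01 × 0.34 = 0.000782
  West: 0.15 × 0.075 × 0.1 = 0.001125
  Central: 0.28 × 0.18 × 0.19 = 0.009576
  East: 0.19 × 0.09 × 0.022 = 0.0003762
Normalizing constant = 0.0127412.
Largest term belongs to Central, so Central is most probable.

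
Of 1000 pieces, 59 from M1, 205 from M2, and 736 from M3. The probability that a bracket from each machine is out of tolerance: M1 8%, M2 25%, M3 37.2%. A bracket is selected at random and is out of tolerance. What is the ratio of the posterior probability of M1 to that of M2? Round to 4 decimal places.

0.0921

By Bayes' rule, posterior ∝ prior × likelihood:
  M1: 0.059 × 0.08 = 0.00472
  M2: 0.205 × 0.25 = 0.05125
  M3: 0.736 × 0.372 = 0.273792
Total = 0.329762.
The ratio is 0.00472 / 0.05125 (the normalizer cancels) = 0.0921.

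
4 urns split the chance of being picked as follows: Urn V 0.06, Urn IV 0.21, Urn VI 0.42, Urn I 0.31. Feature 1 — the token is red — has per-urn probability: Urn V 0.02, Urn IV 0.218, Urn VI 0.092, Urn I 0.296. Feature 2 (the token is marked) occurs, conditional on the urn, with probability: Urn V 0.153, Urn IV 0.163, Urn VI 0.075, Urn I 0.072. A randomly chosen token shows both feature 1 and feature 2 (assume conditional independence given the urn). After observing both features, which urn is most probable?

Compute prior × likelihood for every hypothesis:
  Urn V: 0.06 × 0.02 × 0.153 = 0.0001836
  Urn IV: 0.21 × 0.218 × 0.163 = 0.00746214
  Urn VI: 0.42 × 0.092 × 0.075 = 0.002898
  Urn I: 0.31 × 0.296 × 0.072 = 0.00660672
Sum = 0.01715046.
Largest term belongs to Urn IV, so Urn IV is most probable.

Urn IV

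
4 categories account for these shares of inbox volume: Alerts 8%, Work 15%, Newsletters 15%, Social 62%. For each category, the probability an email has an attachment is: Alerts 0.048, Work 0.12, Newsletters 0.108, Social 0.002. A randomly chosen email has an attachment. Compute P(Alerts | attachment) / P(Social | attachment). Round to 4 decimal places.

3.0968

Unnormalized posteriors (prior × likelihood):
  Alerts: 0.08 × 0.048 = 0.00384
  Work: 0.15 × 0.12 = 0.018
  Newsletters: 0.15 × 0.108 = 0.0162
  Social: 0.62 × 0.002 = 0.00124
Sum = 0.03928.
The ratio is 0.00384 / 0.00124 (the normalizer cancels) = 3.0968.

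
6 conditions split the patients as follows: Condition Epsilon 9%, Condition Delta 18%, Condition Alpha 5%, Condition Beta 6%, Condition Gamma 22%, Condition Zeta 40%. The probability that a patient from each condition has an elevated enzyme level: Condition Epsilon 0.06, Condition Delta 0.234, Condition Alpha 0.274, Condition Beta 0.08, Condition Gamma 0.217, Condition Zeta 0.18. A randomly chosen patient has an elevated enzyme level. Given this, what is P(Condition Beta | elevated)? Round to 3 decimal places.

0.026

Compute prior × likelihood for every hypothesis:
  Condition Epsilon: 0.09 × 0.06 = 0.0054
  Condition Delta: 0.18 × 0.234 = 0.04212
  Condition Alpha: 0.05 × 0.274 = 0.0137
  Condition Beta: 0.06 × 0.08 = 0.0048
  Condition Gamma: 0.22 × 0.217 = 0.04774
  Condition Zeta: 0.4 × 0.18 = 0.072
Sum = 0.18576.
P(Condition Beta | evidence) = 0.0048 / 0.18576 ≈ 0.026.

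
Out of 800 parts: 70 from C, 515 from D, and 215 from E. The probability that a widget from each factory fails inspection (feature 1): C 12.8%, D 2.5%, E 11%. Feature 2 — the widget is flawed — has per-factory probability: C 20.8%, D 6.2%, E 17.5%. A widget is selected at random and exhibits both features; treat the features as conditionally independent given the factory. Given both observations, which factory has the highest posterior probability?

Unnormalized posteriors (prior × likelihood):
  C: 0.0875 × 0.128 × 0.208 = 0.0023296
  D: 0.64375 × 0.025 × 0.062 = 0.0009978125
  E: 0.26875 × 0.11 × 0.175 = 0.0051734375
Normalizing constant = 0.00850085.
Largest term belongs to E, so E is most probable.

E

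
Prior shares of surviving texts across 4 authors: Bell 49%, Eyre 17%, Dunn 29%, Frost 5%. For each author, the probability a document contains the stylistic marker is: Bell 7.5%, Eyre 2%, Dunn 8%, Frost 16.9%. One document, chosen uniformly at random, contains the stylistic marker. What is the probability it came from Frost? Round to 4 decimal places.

0.1177

Prior × likelihood for each hypothesis:
  Bell: 0.49 × 0.075 = 0.03675
  Eyre: 0.17 × 0.02 = 0.0034
  Dunn: 0.29 × 0.08 = 0.0232
  Frost: 0.05 × 0.169 = 0.00845
Normalizing constant = 0.0718.
P(Frost | evidence) = 0.00845 / 0.0718 ≈ 0.1177.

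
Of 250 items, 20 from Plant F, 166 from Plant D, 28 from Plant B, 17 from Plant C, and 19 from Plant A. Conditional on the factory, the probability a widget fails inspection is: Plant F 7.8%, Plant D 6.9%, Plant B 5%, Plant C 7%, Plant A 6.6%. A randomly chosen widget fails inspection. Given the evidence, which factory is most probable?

Plant D

Unnormalized posteriors (prior × likelihood):
  Plant F: 0.08 × 0.078 = 0.00624
  Plant D: 0.664 × 0.069 = 0.045816
  Plant B: 0.112 × 0.05 = 0.0056
  Plant C: 0.068 × 0.07 = 0.00476
  Plant A: 0.076 × 0.066 = 0.005016
Normalizing constant = 0.067432.
Largest term belongs to Plant D, so Plant D is most probable.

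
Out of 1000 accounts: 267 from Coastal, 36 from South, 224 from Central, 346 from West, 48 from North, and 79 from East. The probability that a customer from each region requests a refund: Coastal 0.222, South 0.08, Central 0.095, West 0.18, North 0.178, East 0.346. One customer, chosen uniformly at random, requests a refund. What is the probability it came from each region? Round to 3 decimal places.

By Bayes' rule, posterior ∝ prior × likelihood:
  Coastal: 0.267 × 0.222 = 0.059274
  South: 0.036 × 0.08 = 0.00288
  Central: 0.224 × 0.095 = 0.02128
  West: 0.346 × 0.18 = 0.06228
  North: 0.048 × 0.178 = 0.008544
  East: 0.079 × 0.346 = 0.027334
Normalizing constant = 0.181592.
P(Coastal | refund) = 0.059274/0.181592 ≈ 0.326
P(South | refund) = 0.00288/0.181592 ≈ 0.016
P(Central | refund) = 0.02128/0.181592 ≈ 0.117
P(West | refund) = 0.06228/0.181592 ≈ 0.343
P(North | refund) = 0.008544/0.181592 ≈ 0.047
P(East | refund) = 0.027334/0.181592 ≈ 0.151
(Check: 0.326+0.016+0.117+0.343+0.047+0.151 = 1.000.)

Coastal 0.326, South 0.016, Central 0.117, West 0.343, North 0.047, East 0.151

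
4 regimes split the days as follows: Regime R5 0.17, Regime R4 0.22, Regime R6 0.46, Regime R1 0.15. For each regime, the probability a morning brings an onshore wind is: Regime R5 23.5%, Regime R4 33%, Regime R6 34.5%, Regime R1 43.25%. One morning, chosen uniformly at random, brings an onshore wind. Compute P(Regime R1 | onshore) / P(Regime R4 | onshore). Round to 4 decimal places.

0.8936

Prior × likelihood for each hypothesis:
  Regime R5: 0.17 × 0.235 = 0.03995
  Regime R4: 0.22 × 0.33 = 0.0726
  Regime R6: 0.46 × 0.345 = 0.1587
  Regime R1: 0.15 × 0.4325 = 0.064875
Total = 0.336125.
The ratio is 0.064875 / 0.0726 (the normalizer cancels) = 0.8936.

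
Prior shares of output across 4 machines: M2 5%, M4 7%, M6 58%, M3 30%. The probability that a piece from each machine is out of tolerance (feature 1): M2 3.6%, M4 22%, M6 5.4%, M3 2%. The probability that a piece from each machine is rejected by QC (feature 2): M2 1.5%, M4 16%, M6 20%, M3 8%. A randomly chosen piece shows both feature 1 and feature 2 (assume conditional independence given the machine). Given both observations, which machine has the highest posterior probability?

M6

Compute prior × likelihood for every hypothesis:
  M2: 0.05 × 0.036 × 0.015 = 0.000027
  M4: 0.07 × 0.22 × 0.16 = 0.002464
  M6: 0.58 × 0.054 × 0.2 = 0.006264
  M3: 0.3 × 0.02 × 0.08 = 0.00048
Normalizing constant = 0.009235.
Largest term belongs to M6, so M6 is most probable.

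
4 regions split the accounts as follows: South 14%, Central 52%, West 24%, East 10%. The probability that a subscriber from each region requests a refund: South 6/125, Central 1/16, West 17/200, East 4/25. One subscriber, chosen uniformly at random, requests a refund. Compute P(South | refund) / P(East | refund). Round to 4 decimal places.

Unnormalized posteriors (prior × likelihood):
  South: 0.14 × 0.048 = 0.00672
  Central: 0.52 × 0.0625 = 0.0325
  West: 0.24 × 0.085 = 0.0204
  East: 0.1 × 0.16 = 0.016
Total = 0.07562.
The ratio is 0.00672 / 0.016 (the normalizer cancels) = 0.4200.

0.4200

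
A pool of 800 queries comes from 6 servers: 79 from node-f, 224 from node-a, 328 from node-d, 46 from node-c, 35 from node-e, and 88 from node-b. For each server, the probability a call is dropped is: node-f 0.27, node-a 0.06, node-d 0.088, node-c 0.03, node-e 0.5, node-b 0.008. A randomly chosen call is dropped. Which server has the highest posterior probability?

Prior × likelihood for each hypothesis:
  node-f: 0.09875 × 0.27 = 0.0266625
  node-a: 0.28 × 0.06 = 0.0168
  node-d: 0.41 × 0.088 = 0.03608
  node-c: 0.0575 × 0.03 = 0.001725
  node-e: 0.04375 × 0.5 = 0.021875
  node-b: 0.11 × 0.008 = 0.00088
Total = 0.1040225.
Largest term belongs to node-d, so node-d is most probable.

node-d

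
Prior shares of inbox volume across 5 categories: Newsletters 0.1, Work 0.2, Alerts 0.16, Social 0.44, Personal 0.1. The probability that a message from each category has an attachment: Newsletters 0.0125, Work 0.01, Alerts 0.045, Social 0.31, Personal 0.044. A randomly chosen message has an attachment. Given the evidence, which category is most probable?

Social

Unnormalized posteriors (prior × likelihood):
  Newsletters: 0.1 × 0.0125 = 0.00125
  Work: 0.2 × 0.01 = 0.002
  Alerts: 0.16 × 0.045 = 0.0072
  Social: 0.44 × 0.31 = 0.1364
  Personal: 0.1 × 0.044 = 0.0044
Sum = 0.15125.
Largest term belongs to Social, so Social is most probable.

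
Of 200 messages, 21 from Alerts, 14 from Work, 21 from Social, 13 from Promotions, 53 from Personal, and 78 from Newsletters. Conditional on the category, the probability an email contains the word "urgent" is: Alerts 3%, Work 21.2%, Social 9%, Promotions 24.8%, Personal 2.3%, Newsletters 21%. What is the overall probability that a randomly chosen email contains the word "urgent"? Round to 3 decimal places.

0.132

Prior × likelihood for each hypothesis:
  Alerts: 0.105 × 0.03 = 0.00315
  Work: 0.07 × 0.212 = 0.01484
  Social: 0.105 × 0.09 = 0.00945
  Promotions: 0.065 × 0.248 = 0.01612
  Personal: 0.265 × 0.023 = 0.006095
  Newsletters: 0.39 × 0.21 = 0.0819
P(urgent-flag) = 0.00315 + 0.01484 + 0.00945 + 0.01612 + 0.006095 + 0.0819 = 0.131555 → 0.132.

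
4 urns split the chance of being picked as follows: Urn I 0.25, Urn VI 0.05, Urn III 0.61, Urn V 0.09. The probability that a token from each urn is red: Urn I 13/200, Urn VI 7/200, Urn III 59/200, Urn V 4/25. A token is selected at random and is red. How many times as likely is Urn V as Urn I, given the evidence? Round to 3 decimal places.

0.886

By Bayes' rule, posterior ∝ prior × likelihood:
  Urn I: 0.25 × 0.065 = 0.01625
  Urn VI: 0.05 × 0.035 = 0.00175
  Urn III: 0.61 × 0.295 = 0.17995
  Urn V: 0.09 × 0.16 = 0.0144
Normalizing constant = 0.21235.
The ratio is 0.0144 / 0.01625 (the normalizer cancels) = 0.886.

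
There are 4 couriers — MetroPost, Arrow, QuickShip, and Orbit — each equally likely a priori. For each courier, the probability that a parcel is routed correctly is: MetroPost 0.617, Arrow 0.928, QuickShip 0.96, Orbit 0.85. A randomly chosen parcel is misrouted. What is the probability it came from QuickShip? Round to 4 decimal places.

Taking complements, P(misrouted | each) = MetroPost 0.383, Arrow 0.072, QuickShip 0.04, Orbit 0.15.
Since the prior is uniform, the posterior is proportional to the likelihood:
  MetroPost: 0.383
  Arrow: 0.072
  QuickShip: 0.04
  Orbit: 0.15
Total = 0.645.
P(QuickShip | evidence) = 0.04 / 0.645 ≈ 0.0620.

0.0620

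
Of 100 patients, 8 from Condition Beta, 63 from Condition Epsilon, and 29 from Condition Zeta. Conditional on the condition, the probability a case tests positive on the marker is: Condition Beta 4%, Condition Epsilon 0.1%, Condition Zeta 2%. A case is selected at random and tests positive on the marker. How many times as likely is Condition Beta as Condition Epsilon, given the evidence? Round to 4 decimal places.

By Bayes' rule, posterior ∝ prior × likelihood:
  Condition Beta: 0.08 × 0.04 = 0.0032
  Condition Epsilon: 0.63 × 0.001 = 0.00063
  Condition Zeta: 0.29 × 0.02 = 0.0058
Total = 0.00963.
The ratio is 0.0032 / 0.00063 (the normalizer cancels) = 5.0794.

5.0794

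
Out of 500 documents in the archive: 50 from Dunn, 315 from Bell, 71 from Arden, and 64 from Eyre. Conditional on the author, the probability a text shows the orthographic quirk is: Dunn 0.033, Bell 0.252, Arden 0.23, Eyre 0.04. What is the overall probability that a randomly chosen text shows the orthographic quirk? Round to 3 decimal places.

Compute prior × likelihood for every hypothesis:
  Dunn: 0.1 × 0.033 = 0.0033
  Bell: 0.63 × 0.252 = 0.15876
  Arden: 0.142 × 0.23 = 0.03266
  Eyre: 0.128 × 0.04 = 0.00512
P(quirk) = 0.0033 + 0.15876 + 0.03266 + 0.00512 = 0.19984 → 0.200.

0.200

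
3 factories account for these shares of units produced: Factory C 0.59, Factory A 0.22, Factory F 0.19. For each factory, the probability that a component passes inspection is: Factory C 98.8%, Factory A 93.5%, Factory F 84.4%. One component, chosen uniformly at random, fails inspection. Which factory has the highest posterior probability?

Factory F

Taking complements, P(nonconforming | each) = Factory C 0.012, Factory A 0.065, Factory F 0.156.
By Bayes' rule, posterior ∝ prior × likelihood:
  Factory C: 0.59 × 0.012 = 0.00708
  Factory A: 0.22 × 0.065 = 0.0143
  Factory F: 0.19 × 0.156 = 0.02964
Normalizing constant = 0.05102.
Largest term belongs to Factory F, so Factory F is most probable.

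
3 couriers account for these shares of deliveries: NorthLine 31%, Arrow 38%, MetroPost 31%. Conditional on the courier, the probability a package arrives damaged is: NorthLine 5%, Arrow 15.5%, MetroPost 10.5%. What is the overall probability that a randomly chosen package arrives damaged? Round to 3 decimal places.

0.107

By Bayes' rule, posterior ∝ prior × likelihood:
  NorthLine: 0.31 × 0.05 = 0.0155
  Arrow: 0.38 × 0.155 = 0.0589
  MetroPost: 0.31 × 0.105 = 0.03255
P(damaged) = 0.0155 + 0.0589 + 0.03255 = 0.10695 → 0.107.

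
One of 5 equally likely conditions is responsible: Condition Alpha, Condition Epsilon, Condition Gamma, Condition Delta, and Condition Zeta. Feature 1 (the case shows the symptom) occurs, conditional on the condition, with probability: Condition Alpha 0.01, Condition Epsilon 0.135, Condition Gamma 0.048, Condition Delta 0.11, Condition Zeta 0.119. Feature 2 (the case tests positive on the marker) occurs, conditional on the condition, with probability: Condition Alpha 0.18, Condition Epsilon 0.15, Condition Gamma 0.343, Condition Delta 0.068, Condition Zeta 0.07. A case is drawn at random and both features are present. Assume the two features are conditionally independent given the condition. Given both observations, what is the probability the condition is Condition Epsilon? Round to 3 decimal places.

Since the prior is uniform, the posterior is proportional to the likelihood:
  Condition Alpha: 0.01 × 0.18 = 0.0018
  Condition Epsilon: 0.135 × 0.15 = 0.02025
  Condition Gamma: 0.048 × 0.343 = 0.016464
  Condition Delta: 0.11 × 0.068 = 0.00748
  Condition Zeta: 0.119 × 0.07 = 0.00833
Sum = 0.054324.
P(Condition Epsilon | evidence) = 0.02025 / 0.054324 ≈ 0.373.

0.373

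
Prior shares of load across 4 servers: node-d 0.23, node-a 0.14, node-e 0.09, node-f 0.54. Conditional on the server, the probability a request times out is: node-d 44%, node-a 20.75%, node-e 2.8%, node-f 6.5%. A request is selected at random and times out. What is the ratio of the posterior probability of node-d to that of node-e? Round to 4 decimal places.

Unnormalized posteriors (prior × likelihood):
  node-d: 0.23 × 0.44 = 0.1012
  node-a: 0.14 × 0.2075 = 0.02905
  node-e: 0.09 × 0.028 = 0.00252
  node-f: 0.54 × 0.065 = 0.0351
Normalizing constant = 0.16787.
The ratio is 0.1012 / 0.00252 (the normalizer cancels) = 40.1587.

40.1587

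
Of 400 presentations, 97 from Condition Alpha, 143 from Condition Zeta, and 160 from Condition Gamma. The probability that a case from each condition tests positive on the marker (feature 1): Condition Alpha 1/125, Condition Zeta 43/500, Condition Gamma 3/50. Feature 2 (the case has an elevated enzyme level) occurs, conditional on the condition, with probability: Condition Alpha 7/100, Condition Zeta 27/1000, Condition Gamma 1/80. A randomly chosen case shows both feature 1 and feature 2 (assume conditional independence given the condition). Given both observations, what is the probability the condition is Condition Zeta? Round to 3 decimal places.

0.656

Unnormalized posteriors (prior × likelihood):
  Condition Alpha: 0.2425 × 0.008 × 0.07 = 0.0001358
  Condition Zeta: 0.3575 × 0.086 × 0.027 = 0.000830115
  Condition Gamma: 0.4 × 0.06 × 0.0125 = 0.0003
Total = 0.001265915.
P(Condition Zeta | evidence) = 0.000830115 / 0.001265915 ≈ 0.656.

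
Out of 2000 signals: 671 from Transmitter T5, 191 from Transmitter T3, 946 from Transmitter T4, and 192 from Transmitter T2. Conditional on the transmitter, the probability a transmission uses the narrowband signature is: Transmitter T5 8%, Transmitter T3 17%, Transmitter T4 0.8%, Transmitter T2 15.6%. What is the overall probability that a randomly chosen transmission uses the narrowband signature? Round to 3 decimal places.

0.062

Prior × likelihood for each hypothesis:
  Transmitter T5: 0.3355 × 0.08 = 0.02684
  Transmitter T3: 0.0955 × 0.17 = 0.016235
  Transmitter T4: 0.473 × 0.008 = 0.003784
  Transmitter T2: 0.096 × 0.156 = 0.014976
P(narrowband) = 0.02684 + 0.016235 + 0.003784 + 0.014976 = 0.061835 → 0.062.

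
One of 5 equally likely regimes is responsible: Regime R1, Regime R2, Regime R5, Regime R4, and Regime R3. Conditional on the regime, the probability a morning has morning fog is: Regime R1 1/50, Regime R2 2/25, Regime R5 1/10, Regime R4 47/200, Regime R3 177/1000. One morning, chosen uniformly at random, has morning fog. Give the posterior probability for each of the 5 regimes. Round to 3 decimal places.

Since the prior is uniform, the posterior is proportional to the likelihood:
  Regime R1: 0.02
  Regime R2: 0.08
  Regime R5: 0.1
  Regime R4: 0.235
  Regime R3: 0.177
Total = 0.612.
P(Regime R1 | fog) = 0.02/0.612 ≈ 0.033
P(Regime R2 | fog) = 0.08/0.612 ≈ 0.131
P(Regime R5 | fog) = 0.1/0.612 ≈ 0.163
P(Regime R4 | fog) = 0.235/0.612 ≈ 0.384
P(Regime R3 | fog) = 0.177/0.612 ≈ 0.289
(Check: 0.033+0.131+0.163+0.384+0.289 = 1.000.)

Regime R1 0.033, Regime R2 0.131, Regime R5 0.163, Regime R4 0.384, Regime R3 0.289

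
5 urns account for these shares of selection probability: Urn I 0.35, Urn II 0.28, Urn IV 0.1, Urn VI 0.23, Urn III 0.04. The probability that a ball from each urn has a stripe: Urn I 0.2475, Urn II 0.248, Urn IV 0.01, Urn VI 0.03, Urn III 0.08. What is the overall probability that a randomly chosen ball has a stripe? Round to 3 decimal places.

By Bayes' rule, posterior ∝ prior × likelihood:
  Urn I: 0.35 × 0.2475 = 0.086625
  Urn II: 0.28 × 0.248 = 0.06944
  Urn IV: 0.1 × 0.01 = 0.001
  Urn VI: 0.23 × 0.03 = 0.0069
  Urn III: 0.04 × 0.08 = 0.0032
P(striped) = 0.086625 + 0.06944 + 0.001 + 0.0069 + 0.0032 = 0.167165 → 0.167.

0.167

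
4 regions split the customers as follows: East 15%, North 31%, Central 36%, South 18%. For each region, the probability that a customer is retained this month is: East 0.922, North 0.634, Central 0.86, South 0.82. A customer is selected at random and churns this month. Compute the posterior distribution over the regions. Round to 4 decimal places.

Taking complements, P(churn | each) = East 0.078, North 0.366, Central 0.14, South 0.18.
Compute prior × likelihood for every hypothesis:
  East: 0.15 × 0.078 = 0.0117
  North: 0.31 × 0.366 = 0.11346
  Central: 0.36 × 0.14 = 0.0504
  South: 0.18 × 0.18 = 0.0324
Sum = 0.20796.
P(East | churn) = 0.0117/0.20796 ≈ 0.0563
P(North | churn) = 0.11346/0.20796 ≈ 0.5456
P(Central | churn) = 0.0504/0.20796 ≈ 0.2424
P(South | churn) = 0.0324/0.20796 ≈ 0.1558
(Check: 0.0563+0.5456+0.2424+0.1558 = 1.0001.)

East 0.0563, North 0.5456, Central 0.2424, South 0.1558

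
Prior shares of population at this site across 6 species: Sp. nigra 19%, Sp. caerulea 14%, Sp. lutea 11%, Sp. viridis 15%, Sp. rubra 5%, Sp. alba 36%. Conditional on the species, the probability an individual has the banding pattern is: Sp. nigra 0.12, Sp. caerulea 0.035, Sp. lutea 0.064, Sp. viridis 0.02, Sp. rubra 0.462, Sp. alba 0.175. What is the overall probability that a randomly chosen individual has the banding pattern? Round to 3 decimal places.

0.124

By Bayes' rule, posterior ∝ prior × likelihood:
  Sp. nigra: 0.19 × 0.12 = 0.0228
  Sp. caerulea: 0.14 × 0.035 = 0.0049
  Sp. lutea: 0.11 × 0.064 = 0.00704
  Sp. viridis: 0.15 × 0.02 = 0.003
  Sp. rubra: 0.05 × 0.462 = 0.0231
  Sp. alba: 0.36 × 0.175 = 0.063
P(banded) = 0.0228 + 0.0049 + 0.00704 + 0.003 + 0.0231 + 0.063 = 0.12384 → 0.124.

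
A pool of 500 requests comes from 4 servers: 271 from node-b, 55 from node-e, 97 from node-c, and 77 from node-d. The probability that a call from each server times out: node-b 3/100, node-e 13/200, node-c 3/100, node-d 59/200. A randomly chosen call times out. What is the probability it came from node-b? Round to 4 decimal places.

0.2178

Compute prior × likelihood for every hypothesis:
  node-b: 0.542 × 0.03 = 0.01626
  node-e: 0.11 × 0.065 = 0.00715
  node-c: 0.194 × 0.03 = 0.00582
  node-d: 0.154 × 0.295 = 0.04543
Sum = 0.07466.
P(node-b | evidence) = 0.01626 / 0.07466 ≈ 0.2178.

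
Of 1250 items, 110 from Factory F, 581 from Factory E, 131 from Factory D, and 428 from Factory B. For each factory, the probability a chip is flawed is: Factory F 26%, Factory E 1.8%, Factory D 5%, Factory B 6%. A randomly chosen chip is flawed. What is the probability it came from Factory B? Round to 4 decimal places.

Unnormalized posteriors (prior × likelihood):
  Factory F: 0.088 × 0.26 = 0.02288
  Factory E: 0.4648 × 0.018 = 0.0083664
  Factory D: 0.1048 × 0.05 = 0.00524
  Factory B: 0.3424 × 0.06 = 0.020544
Normalizing constant = 0.0570304.
P(Factory B | evidence) = 0.020544 / 0.0570304 ≈ 0.3602.

0.3602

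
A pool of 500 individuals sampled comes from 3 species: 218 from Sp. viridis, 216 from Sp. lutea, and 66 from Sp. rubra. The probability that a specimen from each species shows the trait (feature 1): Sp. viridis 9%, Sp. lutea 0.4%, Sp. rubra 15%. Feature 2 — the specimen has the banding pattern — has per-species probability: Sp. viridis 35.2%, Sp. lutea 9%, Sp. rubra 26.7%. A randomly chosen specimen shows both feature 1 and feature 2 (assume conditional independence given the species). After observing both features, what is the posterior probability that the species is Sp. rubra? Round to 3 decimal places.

Prior × likelihood for each hypothesis:
  Sp. viridis: 0.436 × 0.09 × 0.352 = 0.01381248
  Sp. lutea: 0.432 × 0.004 × 0.09 = 0.00015552
  Sp. rubra: 0.132 × 0.15 × 0.267 = 0.0052866
Normalizing constant = 0.0192546.
P(Sp. rubra | evidence) = 0.0052866 / 0.0192546 ≈ 0.275.

0.275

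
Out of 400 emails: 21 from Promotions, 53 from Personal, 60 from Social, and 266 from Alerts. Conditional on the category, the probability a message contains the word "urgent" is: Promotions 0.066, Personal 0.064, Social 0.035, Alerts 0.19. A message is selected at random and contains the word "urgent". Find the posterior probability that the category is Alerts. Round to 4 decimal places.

Compute prior × likelihood for every hypothesis:
  Promotions: 0.0525 × 0.066 = 0.003465
  Personal: 0.1325 × 0.064 = 0.00848
  Social: 0.15 × 0.035 = 0.00525
  Alerts: 0.665 × 0.19 = 0.12635
Normalizing constant = 0.143545.
P(Alerts | evidence) = 0.12635 / 0.143545 ≈ 0.8802.

0.8802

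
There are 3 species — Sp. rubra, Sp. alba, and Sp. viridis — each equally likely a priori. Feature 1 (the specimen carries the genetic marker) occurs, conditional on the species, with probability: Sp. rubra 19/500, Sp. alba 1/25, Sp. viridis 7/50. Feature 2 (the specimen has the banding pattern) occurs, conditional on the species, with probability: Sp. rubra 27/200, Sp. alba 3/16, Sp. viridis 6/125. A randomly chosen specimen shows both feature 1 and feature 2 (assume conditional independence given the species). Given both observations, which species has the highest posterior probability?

With a uniform prior (1/3 each), posterior ∝ likelihood:
  Sp. rubra: 0.038 × 0.135 = 0.00513
  Sp. alba: 0.04 × 0.1875 = 0.0075
  Sp. viridis: 0.14 × 0.048 = 0.00672
Normalizing constant = 0.01935.
Largest term belongs to Sp. alba, so Sp. alba is most probable.

Sp. alba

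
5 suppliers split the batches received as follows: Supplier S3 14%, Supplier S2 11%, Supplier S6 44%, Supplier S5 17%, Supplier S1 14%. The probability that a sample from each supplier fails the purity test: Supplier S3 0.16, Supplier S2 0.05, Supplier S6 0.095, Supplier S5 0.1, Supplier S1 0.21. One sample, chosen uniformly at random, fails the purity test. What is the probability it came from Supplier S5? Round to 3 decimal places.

0.146

Compute prior × likelihood for every hypothesis:
  Supplier S3: 0.14 × 0.16 = 0.0224
  Supplier S2: 0.11 × 0.05 = 0.0055
  Supplier S6: 0.44 × 0.095 = 0.0418
  Supplier S5: 0.17 × 0.1 = 0.017
  Supplier S1: 0.14 × 0.21 = 0.0294
Total = 0.1161.
P(Supplier S5 | evidence) = 0.017 / 0.1161 ≈ 0.146.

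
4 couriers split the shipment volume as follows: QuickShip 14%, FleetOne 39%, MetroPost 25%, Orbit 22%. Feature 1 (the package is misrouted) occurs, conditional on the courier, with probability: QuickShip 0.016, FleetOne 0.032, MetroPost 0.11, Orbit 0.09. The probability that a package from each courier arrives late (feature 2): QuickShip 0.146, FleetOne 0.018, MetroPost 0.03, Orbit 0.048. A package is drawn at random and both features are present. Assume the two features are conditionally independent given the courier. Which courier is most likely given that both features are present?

Unnormalized posteriors (prior × likelihood):
  QuickShip: 0.14 × 0.016 × 0.146 = 0.00032704
  FleetOne: 0.39 × 0.032 × 0.018 = 0.00022464
  MetroPost: 0.25 × 0.11 × 0.03 = 0.000825
  Orbit: 0.22 × 0.09 × 0.048 = 0.0009504
Normalizing constant = 0.00232708.
Largest term belongs to Orbit, so Orbit is most probable.

Orbit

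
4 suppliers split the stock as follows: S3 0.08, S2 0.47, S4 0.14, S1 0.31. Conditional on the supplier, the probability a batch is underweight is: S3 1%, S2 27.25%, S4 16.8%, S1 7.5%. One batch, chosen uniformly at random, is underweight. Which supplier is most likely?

Compute prior × likelihood for every hypothesis:
  S3: 0.08 × 0.01 = 0.0008
  S2: 0.47 × 0.2725 = 0.128075
  S4: 0.14 × 0.168 = 0.02352
  S1: 0.31 × 0.075 = 0.02325
Total = 0.175645.
Largest term belongs to S2, so S2 is most probable.

S2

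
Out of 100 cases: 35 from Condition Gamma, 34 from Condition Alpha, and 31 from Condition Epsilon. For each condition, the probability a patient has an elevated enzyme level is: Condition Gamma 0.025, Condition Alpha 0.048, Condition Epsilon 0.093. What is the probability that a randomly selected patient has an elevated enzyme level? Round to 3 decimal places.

Compute prior × likelihood for every hypothesis:
  Condition Gamma: 0.35 × 0.025 = 0.00875
  Condition Alpha: 0.34 × 0.048 = 0.01632
  Condition Epsilon: 0.31 × 0.093 = 0.02883
P(elevated) = 0.00875 + 0.01632 + 0.02883 = 0.0539 → 0.054.

0.054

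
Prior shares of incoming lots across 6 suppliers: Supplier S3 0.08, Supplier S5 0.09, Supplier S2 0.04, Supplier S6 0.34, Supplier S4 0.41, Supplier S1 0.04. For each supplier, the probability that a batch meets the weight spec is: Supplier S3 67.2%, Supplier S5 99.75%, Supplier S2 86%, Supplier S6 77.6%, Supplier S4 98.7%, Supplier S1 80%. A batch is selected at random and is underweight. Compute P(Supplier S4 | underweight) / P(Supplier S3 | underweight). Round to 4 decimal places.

Taking complements, P(underweight | each) = Supplier S3 0.328, Supplier S5 0.0025, Supplier S2 0.14, Supplier S6 0.224, Supplier S4 0.013, Supplier S1 0.2.
By Bayes' rule, posterior ∝ prior × likelihood:
  Supplier S3: 0.08 × 0.328 = 0.02624
  Supplier S5: 0.09 × 0.0025 = 0.000225
  Supplier S2: 0.04 × 0.14 = 0.0056
  Supplier S6: 0.34 × 0.224 = 0.07616
  Supplier S4: 0.41 × 0.013 = 0.00533
  Supplier S1: 0.04 × 0.2 = 0.008
Normalizing constant = 0.121555.
The ratio is 0.00533 / 0.02624 (the normalizer cancels) = 0.2031.

0.2031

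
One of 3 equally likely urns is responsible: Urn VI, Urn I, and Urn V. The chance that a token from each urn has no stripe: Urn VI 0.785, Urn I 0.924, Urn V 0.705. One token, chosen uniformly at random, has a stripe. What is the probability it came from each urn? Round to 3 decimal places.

Urn VI 0.367, Urn I 0.130, Urn V 0.503

Taking complements, P(striped | each) = Urn VI 0.215, Urn I 0.076, Urn V 0.295.
Since the prior is uniform, the posterior is proportional to the likelihood:
  Urn VI: 0.215
  Urn I: 0.076
  Urn V: 0.295
Total = 0.586.
P(Urn VI | striped) = 0.215/0.586 ≈ 0.367
P(Urn I | striped) = 0.076/0.586 ≈ 0.130
P(Urn V | striped) = 0.295/0.586 ≈ 0.503
(Check: 0.367+0.130+0.503 = 1.000.)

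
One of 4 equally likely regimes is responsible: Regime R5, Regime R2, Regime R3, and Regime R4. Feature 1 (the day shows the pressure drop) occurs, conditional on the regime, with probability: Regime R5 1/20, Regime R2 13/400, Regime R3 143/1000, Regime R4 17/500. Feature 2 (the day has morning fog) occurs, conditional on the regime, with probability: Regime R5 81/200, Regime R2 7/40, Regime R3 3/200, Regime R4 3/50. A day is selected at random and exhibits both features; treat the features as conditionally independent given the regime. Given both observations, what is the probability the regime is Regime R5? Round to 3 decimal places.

0.672

With a uniform prior (1/4 each), posterior ∝ likelihood:
  Regime R5: 0.05 × 0.405 = 0.02025
  Regime R2: 0.0325 × 0.175 = 0.0056875
  Regime R3: 0.143 × 0.015 = 0.002145
  Regime R4: 0.034 × 0.06 = 0.00204
Normalizing constant = 0.0301225.
P(Regime R5 | evidence) = 0.02025 / 0.0301225 ≈ 0.672.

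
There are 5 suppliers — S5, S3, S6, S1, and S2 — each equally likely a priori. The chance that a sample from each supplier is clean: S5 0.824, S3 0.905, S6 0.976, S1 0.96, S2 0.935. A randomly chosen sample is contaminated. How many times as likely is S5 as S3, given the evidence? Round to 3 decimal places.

Taking complements, P(contaminated | each) = S5 0.176, S3 0.095, S6 0.024, S1 0.04, S2 0.065.
Since the prior is uniform, the posterior is proportional to the likelihood:
  S5: 0.176
  S3: 0.095
  S6: 0.024
  S1: 0.04
  S2: 0.065
Total = 0.4.
The ratio is 0.176 / 0.095 (the normalizer cancels) = 1.853.

1.853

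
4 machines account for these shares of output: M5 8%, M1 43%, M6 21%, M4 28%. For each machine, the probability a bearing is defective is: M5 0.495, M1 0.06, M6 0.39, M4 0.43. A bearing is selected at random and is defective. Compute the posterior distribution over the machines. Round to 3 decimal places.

M5 0.148, M1 0.096, M6 0.306, M4 0.450

Compute prior × likelihood for every hypothesis:
  M5: 0.08 × 0.495 = 0.0396
  M1: 0.43 × 0.06 = 0.0258
  M6: 0.21 × 0.39 = 0.0819
  M4: 0.28 × 0.43 = 0.1204
Normalizing constant = 0.2677.
P(M5 | defective) = 0.0396/0.2677 ≈ 0.148
P(M1 | defective) = 0.0258/0.2677 ≈ 0.096
P(M6 | defective) = 0.0819/0.2677 ≈ 0.306
P(M4 | defective) = 0.1204/0.2677 ≈ 0.450
(Check: 0.148+0.096+0.306+0.450 = 1.000.)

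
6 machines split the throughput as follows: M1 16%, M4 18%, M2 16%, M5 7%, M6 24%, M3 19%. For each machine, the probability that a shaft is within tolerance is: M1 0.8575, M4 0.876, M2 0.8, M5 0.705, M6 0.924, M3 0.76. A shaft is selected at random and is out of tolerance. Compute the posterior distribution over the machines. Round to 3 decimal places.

Taking complements, P(oversize | each) = M1 0.1425, M4 0.124, M2 0.2, M5 0.295, M6 0.076, M3 0.24.
By Bayes' rule, posterior ∝ prior × likelihood:
  M1: 0.16 × 0.1425 = 0.0228
  M4: 0.18 × 0.124 = 0.02232
  M2: 0.16 × 0.2 = 0.032
  M5: 0.07 × 0.295 = 0.02065
  M6: 0.24 × 0.076 = 0.01824
  M3: 0.19 × 0.24 = 0.0456
Normalizing constant = 0.16161.
P(M1 | oversize) = 0.0228/0.16161 ≈ 0.141
P(M4 | oversize) = 0.02232/0.16161 ≈ 0.138
P(M2 | oversize) = 0.032/0.16161 ≈ 0.198
P(M5 | oversize) = 0.02065/0.16161 ≈ 0.128
P(M6 | oversize) = 0.01824/0.16161 ≈ 0.113
P(M3 | oversize) = 0.0456/0.16161 ≈ 0.282

M1 0.141, M4 0.138, M2 0.198, M5 0.128, M6 0.113, M3 0.282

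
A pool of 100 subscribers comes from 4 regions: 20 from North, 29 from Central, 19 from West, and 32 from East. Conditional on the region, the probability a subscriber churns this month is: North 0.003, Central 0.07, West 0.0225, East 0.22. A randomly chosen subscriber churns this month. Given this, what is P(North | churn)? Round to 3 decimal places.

0.006

Prior × likelihood for each hypothesis:
  North: 0.2 × 0.003 = 0.0006
  Central: 0.29 × 0.07 = 0.0203
  West: 0.19 × 0.0225 = 0.004275
  East: 0.32 × 0.22 = 0.0704
Total = 0.095575.
P(North | evidence) = 0.0006 / 0.095575 ≈ 0.006.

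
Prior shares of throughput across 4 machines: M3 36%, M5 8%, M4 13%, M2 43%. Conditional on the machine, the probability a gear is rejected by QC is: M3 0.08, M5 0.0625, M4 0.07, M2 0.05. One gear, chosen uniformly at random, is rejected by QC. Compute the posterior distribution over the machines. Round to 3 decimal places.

M3 0.447, M5 0.078, M4 0.141, M2 0.334

Prior × likelihood for each hypothesis:
  M3: 0.36 × 0.08 = 0.0288
  M5: 0.08 × 0.0625 = 0.005
  M4: 0.13 × 0.07 = 0.0091
  M2: 0.43 × 0.05 = 0.0215
Sum = 0.0644.
P(M3 | rejected) = 0.0288/0.0644 ≈ 0.447
P(M5 | rejected) = 0.005/0.0644 ≈ 0.078
P(M4 | rejected) = 0.0091/0.0644 ≈ 0.141
P(M2 | rejected) = 0.0215/0.0644 ≈ 0.334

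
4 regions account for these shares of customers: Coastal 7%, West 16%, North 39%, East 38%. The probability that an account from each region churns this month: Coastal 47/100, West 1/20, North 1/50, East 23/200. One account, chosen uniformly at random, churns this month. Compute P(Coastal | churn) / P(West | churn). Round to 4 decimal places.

Unnormalized posteriors (prior × likelihood):
  Coastal: 0.07 × 0.47 = 0.0329
  West: 0.16 × 0.05 = 0.008
  North: 0.39 × 0.02 = 0.0078
  East: 0.38 × 0.115 = 0.0437
Total = 0.0924.
The ratio is 0.0329 / 0.008 (the normalizer cancels) = 4.1125.

4.1125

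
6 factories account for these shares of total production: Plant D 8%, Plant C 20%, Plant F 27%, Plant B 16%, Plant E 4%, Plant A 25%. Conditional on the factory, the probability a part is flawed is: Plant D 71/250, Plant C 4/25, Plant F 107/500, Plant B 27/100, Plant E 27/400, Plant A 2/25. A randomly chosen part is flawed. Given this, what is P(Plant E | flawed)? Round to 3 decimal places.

0.015

Prior × likelihood for each hypothesis:
  Plant D: 0.08 × 0.284 = 0.02272
  Plant C: 0.2 × 0.16 = 0.032
  Plant F: 0.27 × 0.214 = 0.05778
  Plant B: 0.16 × 0.27 = 0.0432
  Plant E: 0.04 × 0.0675 = 0.0027
  Plant A: 0.25 × 0.08 = 0.02
Total = 0.1784.
P(Plant E | evidence) = 0.0027 / 0.1784 ≈ 0.015.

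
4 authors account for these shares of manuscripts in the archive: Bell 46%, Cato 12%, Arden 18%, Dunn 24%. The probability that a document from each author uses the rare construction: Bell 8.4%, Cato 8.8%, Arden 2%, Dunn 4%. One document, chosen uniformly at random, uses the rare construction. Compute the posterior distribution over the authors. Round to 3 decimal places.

Bell 0.619, Cato 0.169, Arden 0.058, Dunn 0.154

Compute prior × likelihood for every hypothesis:
  Bell: 0.46 × 0.084 = 0.03864
  Cato: 0.12 × 0.088 = 0.01056
  Arden: 0.18 × 0.02 = 0.0036
  Dunn: 0.24 × 0.04 = 0.0096
Sum = 0.0624.
P(Bell | rare-form) = 0.03864/0.0624 ≈ 0.619
P(Cato | rare-form) = 0.01056/0.0624 ≈ 0.169
P(Arden | rare-form) = 0.0036/0.0624 ≈ 0.058
P(Dunn | rare-form) = 0.0096/0.0624 ≈ 0.154
(Check: 0.619+0.169+0.058+0.154 = 1.000.)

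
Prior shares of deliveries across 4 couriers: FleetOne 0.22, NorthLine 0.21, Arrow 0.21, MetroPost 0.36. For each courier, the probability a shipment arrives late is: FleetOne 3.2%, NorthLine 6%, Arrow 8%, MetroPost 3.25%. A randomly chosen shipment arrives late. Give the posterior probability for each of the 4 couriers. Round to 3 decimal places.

FleetOne 0.146, NorthLine 0.262, Arrow 0.349, MetroPost 0.243

Prior × likelihood for each hypothesis:
  FleetOne: 0.22 × 0.032 = 0.00704
  NorthLine: 0.21 × 0.06 = 0.0126
  Arrow: 0.21 × 0.08 = 0.0168
  MetroPost: 0.36 × 0.0325 = 0.0117
Normalizing constant = 0.04814.
P(FleetOne | late) = 0.00704/0.04814 ≈ 0.146
P(NorthLine | late) = 0.0126/0.04814 ≈ 0.262
P(Arrow | late) = 0.0168/0.04814 ≈ 0.349
P(MetroPost | late) = 0.0117/0.04814 ≈ 0.243
(Check: 0.146+0.262+0.349+0.243 = 1.000.)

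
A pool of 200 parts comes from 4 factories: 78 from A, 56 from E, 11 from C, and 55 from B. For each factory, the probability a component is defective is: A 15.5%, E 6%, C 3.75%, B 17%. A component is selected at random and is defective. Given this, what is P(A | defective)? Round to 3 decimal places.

0.480

Prior × likelihood for each hypothesis:
  A: 0.39 × 0.155 = 0.06045
  E: 0.28 × 0.06 = 0.0168
  C: 0.055 × 0.0375 = 0.0020625
  B: 0.275 × 0.17 = 0.04675
Total = 0.1260625.
P(A | evidence) = 0.06045 / 0.1260625 ≈ 0.480.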